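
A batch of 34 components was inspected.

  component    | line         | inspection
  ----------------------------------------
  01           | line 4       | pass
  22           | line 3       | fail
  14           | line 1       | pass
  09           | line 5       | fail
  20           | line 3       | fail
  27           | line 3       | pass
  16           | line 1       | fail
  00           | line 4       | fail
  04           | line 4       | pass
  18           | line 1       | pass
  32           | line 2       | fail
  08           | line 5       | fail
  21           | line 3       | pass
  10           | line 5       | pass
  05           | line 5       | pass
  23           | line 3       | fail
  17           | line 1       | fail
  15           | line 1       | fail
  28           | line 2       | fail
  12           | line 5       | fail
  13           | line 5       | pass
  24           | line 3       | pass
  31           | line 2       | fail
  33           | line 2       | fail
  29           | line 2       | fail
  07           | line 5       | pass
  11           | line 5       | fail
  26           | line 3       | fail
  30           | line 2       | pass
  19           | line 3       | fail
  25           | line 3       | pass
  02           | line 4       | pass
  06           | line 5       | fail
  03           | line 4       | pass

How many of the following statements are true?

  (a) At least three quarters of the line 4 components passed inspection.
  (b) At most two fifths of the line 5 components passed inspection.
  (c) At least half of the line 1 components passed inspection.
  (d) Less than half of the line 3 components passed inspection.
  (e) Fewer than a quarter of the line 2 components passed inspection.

3

(a) line 4: |A| = 5, |A ∩ B| = 4; needs |A ∩ B| / |A| ≥ 3/4 — true.
(b) line 5: |A| = 9, |A ∩ B| = 4; needs |A ∩ B| / |A| ≤ 2/5 — false.
(c) line 1: |A| = 5, |A ∩ B| = 2; needs |A ∩ B| ≥ |A ∖ B| — false.
(d) line 3: |A| = 9, |A ∩ B| = 4; needs |A ∩ B| < |A ∖ B| — true.
(e) line 2: |A| = 6, |A ∩ B| = 1; needs |A ∩ B| / |A| < 1/4 — true.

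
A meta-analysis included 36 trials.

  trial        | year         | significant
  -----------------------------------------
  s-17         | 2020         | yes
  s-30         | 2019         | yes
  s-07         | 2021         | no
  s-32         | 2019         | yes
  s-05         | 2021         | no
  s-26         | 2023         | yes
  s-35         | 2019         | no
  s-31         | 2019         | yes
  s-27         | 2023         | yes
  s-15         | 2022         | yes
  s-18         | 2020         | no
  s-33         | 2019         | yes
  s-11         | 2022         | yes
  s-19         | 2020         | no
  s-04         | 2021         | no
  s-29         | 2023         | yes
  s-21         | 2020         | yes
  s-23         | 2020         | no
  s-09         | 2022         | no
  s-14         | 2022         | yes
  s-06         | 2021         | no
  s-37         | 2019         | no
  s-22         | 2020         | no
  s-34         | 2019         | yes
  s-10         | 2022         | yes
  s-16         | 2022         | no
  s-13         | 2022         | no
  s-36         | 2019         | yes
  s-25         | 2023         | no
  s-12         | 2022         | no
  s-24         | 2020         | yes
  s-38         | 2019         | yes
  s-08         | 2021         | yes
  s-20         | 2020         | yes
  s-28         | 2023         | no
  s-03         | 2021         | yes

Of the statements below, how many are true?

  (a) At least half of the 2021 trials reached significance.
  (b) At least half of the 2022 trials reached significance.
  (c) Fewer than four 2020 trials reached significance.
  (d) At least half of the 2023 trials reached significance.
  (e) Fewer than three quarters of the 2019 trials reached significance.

2

(a) 2021: |A| = 6, |A ∩ B| = 2; needs |A ∩ B| ≥ |A ∖ B| — false.
(b) 2022: |A| = 8, |A ∩ B| = 4; needs |A ∩ B| ≥ |A ∖ B| — true.
(c) 2020: |A| = 8, |A ∩ B| = 4; needs |A ∩ B| < 4 — false.
(d) 2023: |A| = 5, |A ∩ B| = 3; needs |A ∩ B| ≥ |A ∖ B| — true.
(e) 2019: |A| = 9, |A ∩ B| = 7; needs |A ∩ B| / |A| < 3/4 — false.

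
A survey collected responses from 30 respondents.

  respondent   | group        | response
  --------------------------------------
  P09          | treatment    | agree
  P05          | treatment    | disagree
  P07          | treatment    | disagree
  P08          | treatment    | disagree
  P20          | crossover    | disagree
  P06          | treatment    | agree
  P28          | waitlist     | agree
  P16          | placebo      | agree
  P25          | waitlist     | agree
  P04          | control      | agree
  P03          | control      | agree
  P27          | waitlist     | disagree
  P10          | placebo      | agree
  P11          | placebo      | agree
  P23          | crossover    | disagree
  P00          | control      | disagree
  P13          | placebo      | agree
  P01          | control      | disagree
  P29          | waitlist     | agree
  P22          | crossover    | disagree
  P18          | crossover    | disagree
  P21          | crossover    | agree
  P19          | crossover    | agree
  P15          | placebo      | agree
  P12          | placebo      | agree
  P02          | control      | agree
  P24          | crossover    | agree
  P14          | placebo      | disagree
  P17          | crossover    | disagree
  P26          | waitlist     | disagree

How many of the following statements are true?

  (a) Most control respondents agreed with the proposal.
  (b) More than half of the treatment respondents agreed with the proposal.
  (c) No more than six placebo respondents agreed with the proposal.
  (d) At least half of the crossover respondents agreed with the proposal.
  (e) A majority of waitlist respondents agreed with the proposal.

(a) control: |A| = 5, |A ∩ B| = 3; needs |A ∩ B| > |A ∖ B| — true.
(b) treatment: |A| = 5, |A ∩ B| = 2; needs |A ∩ B| > |A ∖ B| — false.
(c) placebo: |A| = 7, |A ∩ B| = 6; needs |A ∩ B| ≤ 6 — true.
(d) crossover: |A| = 8, |A ∩ B| = 3; needs |A ∩ B| ≥ |A ∖ B| — false.
(e) waitlist: |A| = 5, |A ∩ B| = 3; needs |A ∩ B| > |A ∖ B| — true.

3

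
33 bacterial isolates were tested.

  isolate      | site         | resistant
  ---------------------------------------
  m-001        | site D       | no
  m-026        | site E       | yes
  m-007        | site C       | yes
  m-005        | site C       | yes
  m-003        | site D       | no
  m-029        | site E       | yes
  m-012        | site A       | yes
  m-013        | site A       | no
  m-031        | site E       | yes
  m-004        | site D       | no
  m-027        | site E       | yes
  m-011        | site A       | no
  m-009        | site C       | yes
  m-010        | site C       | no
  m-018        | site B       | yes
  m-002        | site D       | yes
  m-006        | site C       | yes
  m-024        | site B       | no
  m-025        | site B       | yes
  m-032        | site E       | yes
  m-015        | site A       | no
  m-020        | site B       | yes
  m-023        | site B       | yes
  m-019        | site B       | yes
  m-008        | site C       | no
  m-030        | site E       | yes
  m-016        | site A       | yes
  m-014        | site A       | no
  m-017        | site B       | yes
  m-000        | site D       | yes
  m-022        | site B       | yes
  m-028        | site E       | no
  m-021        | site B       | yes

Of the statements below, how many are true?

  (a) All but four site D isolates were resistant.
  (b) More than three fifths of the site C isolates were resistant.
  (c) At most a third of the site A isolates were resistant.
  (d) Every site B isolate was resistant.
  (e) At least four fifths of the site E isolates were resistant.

3

(a) site D: |A| = 5, |A ∩ B| = 2; needs |A ∖ B| = 4 — false.
(b) site C: |A| = 6, |A ∩ B| = 4; needs |A ∩ B| / |A| > 3/5 — true.
(c) site A: |A| = 6, |A ∩ B| = 2; needs |A ∩ B| / |A| ≤ 1/3 — true.
(d) site B: |A| = 9, |A ∩ B| = 8; needs A ⊆ B, i.e. every element of A is in B (|A ∖ B| = 0) — false.
(e) site E: |A| = 7, |A ∩ B| = 6; needs |A ∩ B| / |A| ≥ 4/5 — true.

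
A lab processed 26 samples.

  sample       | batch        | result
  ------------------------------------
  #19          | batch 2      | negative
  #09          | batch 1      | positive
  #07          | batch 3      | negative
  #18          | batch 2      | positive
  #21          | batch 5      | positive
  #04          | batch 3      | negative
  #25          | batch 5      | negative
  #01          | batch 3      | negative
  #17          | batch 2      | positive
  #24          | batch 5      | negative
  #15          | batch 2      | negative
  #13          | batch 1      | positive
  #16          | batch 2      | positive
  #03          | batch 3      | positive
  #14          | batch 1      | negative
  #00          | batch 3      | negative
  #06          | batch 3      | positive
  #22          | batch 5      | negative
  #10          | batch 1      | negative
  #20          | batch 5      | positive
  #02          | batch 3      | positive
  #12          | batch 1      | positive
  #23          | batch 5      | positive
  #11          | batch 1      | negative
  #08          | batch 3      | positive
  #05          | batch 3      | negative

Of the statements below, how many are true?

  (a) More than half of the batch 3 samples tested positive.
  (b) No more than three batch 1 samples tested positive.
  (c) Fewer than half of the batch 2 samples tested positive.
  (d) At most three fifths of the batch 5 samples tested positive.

(a) batch 3: |A| = 9, |A ∩ B| = 4; needs |A ∩ B| > |A ∖ B| — false.
(b) batch 1: |A| = 6, |A ∩ B| = 3; needs |A ∩ B| ≤ 3 — true.
(c) batch 2: |A| = 5, |A ∩ B| = 3; needs |A ∩ B| < |A ∖ B| — false.
(d) batch 5: |A| = 6, |A ∩ B| = 3; needs |A ∩ B| / |A| ≤ 3/5 — true.

2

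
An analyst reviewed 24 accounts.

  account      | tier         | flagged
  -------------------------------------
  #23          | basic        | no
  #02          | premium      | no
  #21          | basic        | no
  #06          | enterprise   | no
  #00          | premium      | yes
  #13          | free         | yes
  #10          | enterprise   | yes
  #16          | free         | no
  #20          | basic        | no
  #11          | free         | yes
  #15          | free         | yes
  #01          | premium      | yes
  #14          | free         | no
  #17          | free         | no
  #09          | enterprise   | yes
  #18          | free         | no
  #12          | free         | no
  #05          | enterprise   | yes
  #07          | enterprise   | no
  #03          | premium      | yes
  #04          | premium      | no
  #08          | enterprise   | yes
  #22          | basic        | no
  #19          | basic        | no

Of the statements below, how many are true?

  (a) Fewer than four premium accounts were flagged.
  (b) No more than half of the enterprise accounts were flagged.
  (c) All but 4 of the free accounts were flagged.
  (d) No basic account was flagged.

(a) premium: |A| = 5, |A ∩ B| = 3; needs |A ∩ B| < 4 — true.
(b) enterprise: |A| = 6, |A ∩ B| = 4; needs |A ∩ B| ≤ |A ∖ B| — false.
(c) free: |A| = 8, |A ∩ B| = 3; needs |A ∖ B| = 4 — false.
(d) basic: |A| = 5, |A ∩ B| = 0; needs A ∩ B = ∅ (|A ∩ B| = 0) — true.

2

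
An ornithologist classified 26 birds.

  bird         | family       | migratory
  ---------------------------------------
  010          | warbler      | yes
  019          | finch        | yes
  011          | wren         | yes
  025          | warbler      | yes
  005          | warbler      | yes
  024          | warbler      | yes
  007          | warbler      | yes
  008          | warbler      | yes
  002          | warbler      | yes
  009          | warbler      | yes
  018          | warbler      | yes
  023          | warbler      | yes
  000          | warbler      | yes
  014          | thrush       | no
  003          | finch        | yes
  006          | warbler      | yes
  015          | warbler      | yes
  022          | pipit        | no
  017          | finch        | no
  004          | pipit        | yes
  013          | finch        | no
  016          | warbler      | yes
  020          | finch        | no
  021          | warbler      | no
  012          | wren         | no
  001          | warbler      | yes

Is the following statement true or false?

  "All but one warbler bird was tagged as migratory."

Truth condition: |A ∖ B| = 1.
|A| = 16, |A ∩ B| = 15, |A ∖ B| = 1.
|A ∖ B| = 1, so the statement is true.

True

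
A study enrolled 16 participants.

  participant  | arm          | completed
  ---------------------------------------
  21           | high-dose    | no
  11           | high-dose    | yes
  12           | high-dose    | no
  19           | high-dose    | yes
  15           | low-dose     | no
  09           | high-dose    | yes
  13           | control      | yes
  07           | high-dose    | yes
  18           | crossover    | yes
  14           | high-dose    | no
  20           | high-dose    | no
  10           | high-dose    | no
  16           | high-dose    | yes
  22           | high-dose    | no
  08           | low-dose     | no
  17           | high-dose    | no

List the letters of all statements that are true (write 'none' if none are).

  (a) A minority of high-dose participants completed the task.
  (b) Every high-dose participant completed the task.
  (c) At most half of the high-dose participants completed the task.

|A| = 12, |A ∩ B| = 5, |A ∖ B| = 7.
(a) |A ∩ B| < |A ∖ B|: holds.
(b) A ⊆ B, i.e. every element of A is in B (|A ∖ B| = 0): fails.
(c) |A ∩ B| ≤ |A ∖ B|: holds.

(a), (c)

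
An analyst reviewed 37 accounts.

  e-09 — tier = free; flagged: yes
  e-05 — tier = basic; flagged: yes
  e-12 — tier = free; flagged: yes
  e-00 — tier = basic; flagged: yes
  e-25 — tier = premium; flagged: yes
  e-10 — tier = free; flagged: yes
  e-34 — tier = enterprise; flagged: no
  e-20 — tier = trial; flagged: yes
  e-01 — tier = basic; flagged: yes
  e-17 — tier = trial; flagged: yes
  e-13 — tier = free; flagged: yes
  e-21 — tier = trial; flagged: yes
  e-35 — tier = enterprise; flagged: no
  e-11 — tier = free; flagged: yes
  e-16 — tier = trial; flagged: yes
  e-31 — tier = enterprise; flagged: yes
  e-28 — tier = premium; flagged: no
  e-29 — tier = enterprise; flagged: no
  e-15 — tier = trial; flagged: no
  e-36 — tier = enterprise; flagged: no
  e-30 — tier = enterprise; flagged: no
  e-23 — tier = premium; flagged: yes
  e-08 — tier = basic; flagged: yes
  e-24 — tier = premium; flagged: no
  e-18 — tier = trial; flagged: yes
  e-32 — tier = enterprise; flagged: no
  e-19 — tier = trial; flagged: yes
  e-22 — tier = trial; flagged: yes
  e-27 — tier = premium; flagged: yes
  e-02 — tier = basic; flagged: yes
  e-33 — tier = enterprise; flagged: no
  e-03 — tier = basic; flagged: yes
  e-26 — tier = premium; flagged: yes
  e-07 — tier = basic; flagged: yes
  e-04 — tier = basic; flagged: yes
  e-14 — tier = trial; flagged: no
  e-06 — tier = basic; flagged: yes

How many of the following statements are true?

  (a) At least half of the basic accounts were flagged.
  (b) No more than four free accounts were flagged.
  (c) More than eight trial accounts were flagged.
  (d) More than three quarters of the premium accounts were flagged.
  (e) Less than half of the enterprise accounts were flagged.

2

(a) basic: |A| = 9, |A ∩ B| = 9; needs |A ∩ B| ≥ |A ∖ B| — true.
(b) free: |A| = 5, |A ∩ B| = 5; needs |A ∩ B| ≤ 4 — false.
(c) trial: |A| = 9, |A ∩ B| = 7; needs |A ∩ B| > 8 — false.
(d) premium: |A| = 6, |A ∩ B| = 4; needs |A ∩ B| / |A| > 3/4 — false.
(e) enterprise: |A| = 8, |A ∩ B| = 1; needs |A ∩ B| < |A ∖ B| — true.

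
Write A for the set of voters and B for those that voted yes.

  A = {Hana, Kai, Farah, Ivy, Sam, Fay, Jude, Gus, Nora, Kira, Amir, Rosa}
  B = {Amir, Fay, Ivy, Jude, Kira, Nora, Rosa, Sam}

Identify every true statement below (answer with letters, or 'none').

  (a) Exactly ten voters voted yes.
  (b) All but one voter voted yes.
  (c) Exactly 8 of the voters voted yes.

|A| = 12, |A ∩ B| = 8, |A ∖ B| = 4.
(a) |A ∩ B| = 10: fails.
(b) |A ∖ B| = 1: fails.
(c) |A ∩ B| = 8: holds.

(c)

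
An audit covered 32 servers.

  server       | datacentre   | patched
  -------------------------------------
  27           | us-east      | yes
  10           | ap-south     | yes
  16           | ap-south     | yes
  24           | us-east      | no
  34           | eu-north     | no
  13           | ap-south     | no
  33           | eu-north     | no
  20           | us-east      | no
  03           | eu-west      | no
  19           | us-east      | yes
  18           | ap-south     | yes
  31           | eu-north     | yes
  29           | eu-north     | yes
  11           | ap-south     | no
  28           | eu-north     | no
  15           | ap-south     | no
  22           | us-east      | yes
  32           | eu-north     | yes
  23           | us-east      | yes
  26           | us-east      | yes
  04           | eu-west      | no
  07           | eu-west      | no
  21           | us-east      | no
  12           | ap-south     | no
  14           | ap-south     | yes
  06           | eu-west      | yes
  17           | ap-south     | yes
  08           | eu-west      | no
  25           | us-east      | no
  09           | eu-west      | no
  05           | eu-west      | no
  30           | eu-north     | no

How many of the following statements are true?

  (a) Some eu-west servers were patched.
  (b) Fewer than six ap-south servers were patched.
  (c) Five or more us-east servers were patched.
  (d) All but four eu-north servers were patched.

4

(a) eu-west: |A| = 7, |A ∩ B| = 1; needs A ∩ B ≠ ∅ (|A ∩ B| ≥ 1) — true.
(b) ap-south: |A| = 9, |A ∩ B| = 5; needs |A ∩ B| < 6 — true.
(c) us-east: |A| = 9, |A ∩ B| = 5; needs |A ∩ B| ≥ 5 — true.
(d) eu-north: |A| = 7, |A ∩ B| = 3; needs |A ∖ B| = 4 — true.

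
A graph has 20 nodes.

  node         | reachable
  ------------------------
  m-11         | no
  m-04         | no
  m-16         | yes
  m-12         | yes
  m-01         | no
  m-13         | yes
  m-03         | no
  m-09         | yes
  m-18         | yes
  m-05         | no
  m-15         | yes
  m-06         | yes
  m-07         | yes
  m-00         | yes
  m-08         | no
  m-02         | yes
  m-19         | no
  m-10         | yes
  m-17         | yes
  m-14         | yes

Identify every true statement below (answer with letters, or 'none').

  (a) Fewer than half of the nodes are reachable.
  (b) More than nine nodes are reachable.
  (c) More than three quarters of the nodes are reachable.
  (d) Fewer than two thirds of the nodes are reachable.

(b), (d)

|A| = 20, |A ∩ B| = 13, |A ∖ B| = 7.
(a) |A ∩ B| < |A ∖ B|: fails.
(b) |A ∩ B| > 9: holds.
(c) |A ∩ B| / |A| > 3/4: fails.
(d) |A ∩ B| / |A| < 2/3: holds.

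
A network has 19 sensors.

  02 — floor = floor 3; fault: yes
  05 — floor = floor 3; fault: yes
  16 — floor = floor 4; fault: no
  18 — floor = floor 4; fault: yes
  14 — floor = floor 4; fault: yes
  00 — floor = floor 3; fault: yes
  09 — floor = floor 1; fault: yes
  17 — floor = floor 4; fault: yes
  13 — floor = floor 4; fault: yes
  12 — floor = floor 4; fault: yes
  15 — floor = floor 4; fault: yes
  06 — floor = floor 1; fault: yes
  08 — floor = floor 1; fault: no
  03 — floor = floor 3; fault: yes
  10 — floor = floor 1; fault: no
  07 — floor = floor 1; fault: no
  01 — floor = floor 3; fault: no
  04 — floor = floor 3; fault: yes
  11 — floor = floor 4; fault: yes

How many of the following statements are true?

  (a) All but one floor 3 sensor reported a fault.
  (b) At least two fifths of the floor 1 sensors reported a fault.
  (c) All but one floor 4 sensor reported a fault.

(a) floor 3: |A| = 6, |A ∩ B| = 5; needs |A ∖ B| = 1 — true.
(b) floor 1: |A| = 5, |A ∩ B| = 2; needs |A ∩ B| / |A| ≥ 2/5 — true.
(c) floor 4: |A| = 8, |A ∩ B| = 7; needs |A ∖ B| = 1 — true.

3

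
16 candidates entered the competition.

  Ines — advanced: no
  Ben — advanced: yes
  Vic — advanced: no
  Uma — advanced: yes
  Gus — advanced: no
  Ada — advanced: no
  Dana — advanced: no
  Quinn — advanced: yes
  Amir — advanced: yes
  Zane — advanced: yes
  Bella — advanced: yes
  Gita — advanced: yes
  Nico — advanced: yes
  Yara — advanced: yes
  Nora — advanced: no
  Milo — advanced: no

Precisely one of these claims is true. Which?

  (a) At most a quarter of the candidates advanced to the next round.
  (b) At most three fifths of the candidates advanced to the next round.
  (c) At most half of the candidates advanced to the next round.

|A| = 16, |A ∩ B| = 9, |A ∖ B| = 7.
(a) requires |A ∩ B| / |A| ≤ 1/4: false.
(b) requires |A ∩ B| / |A| ≤ 3/5: true.
(c) requires |A ∩ B| ≤ |A ∖ B|: false.

(b)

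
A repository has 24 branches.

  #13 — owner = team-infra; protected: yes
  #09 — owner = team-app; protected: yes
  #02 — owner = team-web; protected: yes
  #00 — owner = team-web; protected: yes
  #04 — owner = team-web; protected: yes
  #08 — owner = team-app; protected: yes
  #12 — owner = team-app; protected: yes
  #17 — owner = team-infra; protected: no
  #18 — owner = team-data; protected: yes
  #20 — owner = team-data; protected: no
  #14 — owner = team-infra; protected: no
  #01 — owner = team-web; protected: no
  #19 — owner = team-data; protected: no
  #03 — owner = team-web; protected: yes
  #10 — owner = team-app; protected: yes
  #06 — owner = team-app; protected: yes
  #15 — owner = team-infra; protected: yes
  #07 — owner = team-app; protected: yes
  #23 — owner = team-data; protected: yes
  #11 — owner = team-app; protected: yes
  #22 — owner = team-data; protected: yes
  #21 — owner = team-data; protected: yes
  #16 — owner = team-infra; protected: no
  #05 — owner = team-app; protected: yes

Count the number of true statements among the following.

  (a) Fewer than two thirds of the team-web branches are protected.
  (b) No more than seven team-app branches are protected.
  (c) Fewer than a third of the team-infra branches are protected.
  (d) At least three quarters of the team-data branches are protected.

0

(a) team-web: |A| = 5, |A ∩ B| = 4; needs |A ∩ B| / |A| < 2/3 — false.
(b) team-app: |A| = 8, |A ∩ B| = 8; needs |A ∩ B| ≤ 7 — false.
(c) team-infra: |A| = 5, |A ∩ B| = 2; needs |A ∩ B| / |A| < 1/3 — false.
(d) team-data: |A| = 6, |A ∩ B| = 4; needs |A ∩ B| / |A| ≥ 3/4 — false.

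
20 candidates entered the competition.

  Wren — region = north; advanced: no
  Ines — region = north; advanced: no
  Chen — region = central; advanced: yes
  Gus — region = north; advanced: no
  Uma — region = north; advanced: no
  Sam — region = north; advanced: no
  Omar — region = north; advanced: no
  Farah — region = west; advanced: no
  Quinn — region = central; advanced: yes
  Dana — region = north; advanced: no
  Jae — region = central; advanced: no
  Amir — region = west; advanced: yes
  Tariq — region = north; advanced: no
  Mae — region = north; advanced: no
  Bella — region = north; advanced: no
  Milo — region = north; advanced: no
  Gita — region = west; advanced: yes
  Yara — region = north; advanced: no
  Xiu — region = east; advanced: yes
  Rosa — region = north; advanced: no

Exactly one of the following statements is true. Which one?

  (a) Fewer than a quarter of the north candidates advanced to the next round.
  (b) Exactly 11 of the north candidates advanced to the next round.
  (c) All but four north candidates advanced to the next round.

(a)

|A| = 13, |A ∩ B| = 0, |A ∖ B| = 13.
(a) requires |A ∩ B| / |A| < 1/4: true.
(b) requires |A ∩ B| = 11: false.
(c) requires |A ∖ B| = 4: false.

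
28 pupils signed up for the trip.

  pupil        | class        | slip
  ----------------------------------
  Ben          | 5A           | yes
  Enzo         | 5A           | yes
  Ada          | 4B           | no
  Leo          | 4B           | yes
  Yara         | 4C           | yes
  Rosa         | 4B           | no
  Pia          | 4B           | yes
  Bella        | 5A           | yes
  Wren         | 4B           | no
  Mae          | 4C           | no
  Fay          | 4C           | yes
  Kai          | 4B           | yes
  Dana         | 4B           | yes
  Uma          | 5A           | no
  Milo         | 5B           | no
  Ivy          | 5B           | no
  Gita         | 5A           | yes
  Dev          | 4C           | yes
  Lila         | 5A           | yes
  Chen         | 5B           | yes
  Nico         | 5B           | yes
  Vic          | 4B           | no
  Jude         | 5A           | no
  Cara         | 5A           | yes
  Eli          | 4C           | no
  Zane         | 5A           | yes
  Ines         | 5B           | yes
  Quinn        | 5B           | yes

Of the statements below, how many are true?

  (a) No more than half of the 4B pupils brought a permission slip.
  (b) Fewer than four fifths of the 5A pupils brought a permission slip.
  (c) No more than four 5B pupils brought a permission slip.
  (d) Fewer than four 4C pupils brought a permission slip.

(a) 4B: |A| = 8, |A ∩ B| = 4; needs |A ∩ B| ≤ |A ∖ B| — true.
(b) 5A: |A| = 9, |A ∩ B| = 7; needs |A ∩ B| / |A| < 4/5 — true.
(c) 5B: |A| = 6, |A ∩ B| = 4; needs |A ∩ B| ≤ 4 — true.
(d) 4C: |A| = 5, |A ∩ B| = 3; needs |A ∩ B| < 4 — true.

4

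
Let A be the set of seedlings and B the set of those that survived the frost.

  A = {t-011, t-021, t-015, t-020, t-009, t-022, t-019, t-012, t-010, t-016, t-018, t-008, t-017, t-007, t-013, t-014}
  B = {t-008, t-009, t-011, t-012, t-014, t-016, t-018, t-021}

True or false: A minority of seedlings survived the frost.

'A minority of seedlings survived the frost' holds iff |A ∩ B| < |A ∖ B|.
|A| = 16, |A ∩ B| = 8, |A ∖ B| = 8.
8 = 8, so the statement is false.

False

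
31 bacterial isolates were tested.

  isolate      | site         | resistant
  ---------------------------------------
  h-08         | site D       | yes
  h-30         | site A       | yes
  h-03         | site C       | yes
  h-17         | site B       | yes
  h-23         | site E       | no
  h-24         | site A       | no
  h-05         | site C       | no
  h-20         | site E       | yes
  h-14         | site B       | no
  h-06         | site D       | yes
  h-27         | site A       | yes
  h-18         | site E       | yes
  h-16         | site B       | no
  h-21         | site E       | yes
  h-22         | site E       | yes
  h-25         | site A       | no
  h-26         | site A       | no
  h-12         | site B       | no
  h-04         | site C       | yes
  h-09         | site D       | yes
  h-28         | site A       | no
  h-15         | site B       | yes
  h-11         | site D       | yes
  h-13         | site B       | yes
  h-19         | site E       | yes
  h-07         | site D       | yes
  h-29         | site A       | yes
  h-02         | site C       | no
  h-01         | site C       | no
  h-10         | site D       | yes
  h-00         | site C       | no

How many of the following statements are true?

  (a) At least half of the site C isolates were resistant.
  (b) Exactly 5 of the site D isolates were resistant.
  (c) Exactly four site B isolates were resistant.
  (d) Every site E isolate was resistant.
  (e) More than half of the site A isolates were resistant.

0

(a) site C: |A| = 6, |A ∩ B| = 2; needs |A ∩ B| ≥ |A ∖ B| — false.
(b) site D: |A| = 6, |A ∩ B| = 6; needs |A ∩ B| = 5 — false.
(c) site B: |A| = 6, |A ∩ B| = 3; needs |A ∩ B| = 4 — false.
(d) site E: |A| = 6, |A ∩ B| = 5; needs A ⊆ B, i.e. every element of A is in B (|A ∖ B| = 0) — false.
(e) site A: |A| = 7, |A ∩ B| = 3; needs |A ∩ B| > |A ∖ B| — false.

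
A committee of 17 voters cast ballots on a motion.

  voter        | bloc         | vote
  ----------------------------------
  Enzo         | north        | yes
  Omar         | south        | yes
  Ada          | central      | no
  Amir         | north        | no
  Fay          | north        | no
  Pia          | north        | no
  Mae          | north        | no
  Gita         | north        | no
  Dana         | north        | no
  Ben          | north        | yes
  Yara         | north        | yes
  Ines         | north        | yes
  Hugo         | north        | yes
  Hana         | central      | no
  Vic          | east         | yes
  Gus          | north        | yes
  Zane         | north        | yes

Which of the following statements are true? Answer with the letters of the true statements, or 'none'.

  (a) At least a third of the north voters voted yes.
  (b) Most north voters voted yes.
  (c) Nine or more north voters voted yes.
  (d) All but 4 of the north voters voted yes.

(a), (b)

|A| = 13, |A ∩ B| = 7, |A ∖ B| = 6.
(a) |A ∩ B| / |A| ≥ 1/3: holds.
(b) |A ∩ B| > |A ∖ B|: holds.
(c) |A ∩ B| ≥ 9: fails.
(d) |A ∖ B| = 4: fails.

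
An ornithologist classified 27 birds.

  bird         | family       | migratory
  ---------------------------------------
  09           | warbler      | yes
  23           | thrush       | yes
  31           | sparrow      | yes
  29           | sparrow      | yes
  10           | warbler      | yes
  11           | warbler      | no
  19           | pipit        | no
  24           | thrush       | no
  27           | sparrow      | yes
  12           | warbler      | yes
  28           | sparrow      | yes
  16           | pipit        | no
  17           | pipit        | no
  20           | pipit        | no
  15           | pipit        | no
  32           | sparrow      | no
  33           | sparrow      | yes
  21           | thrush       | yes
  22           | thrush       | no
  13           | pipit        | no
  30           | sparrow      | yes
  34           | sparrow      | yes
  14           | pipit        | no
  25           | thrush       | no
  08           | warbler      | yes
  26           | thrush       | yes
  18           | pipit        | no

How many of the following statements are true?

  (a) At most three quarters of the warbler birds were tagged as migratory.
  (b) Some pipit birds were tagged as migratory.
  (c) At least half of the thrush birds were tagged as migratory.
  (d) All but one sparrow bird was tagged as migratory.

2

(a) warbler: |A| = 5, |A ∩ B| = 4; needs |A ∩ B| / |A| ≤ 3/4 — false.
(b) pipit: |A| = 8, |A ∩ B| = 0; needs A ∩ B ≠ ∅ (|A ∩ B| ≥ 1) — false.
(c) thrush: |A| = 6, |A ∩ B| = 3; needs |A ∩ B| ≥ |A ∖ B| — true.
(d) sparrow: |A| = 8, |A ∩ B| = 7; needs |A ∖ B| = 1 — true.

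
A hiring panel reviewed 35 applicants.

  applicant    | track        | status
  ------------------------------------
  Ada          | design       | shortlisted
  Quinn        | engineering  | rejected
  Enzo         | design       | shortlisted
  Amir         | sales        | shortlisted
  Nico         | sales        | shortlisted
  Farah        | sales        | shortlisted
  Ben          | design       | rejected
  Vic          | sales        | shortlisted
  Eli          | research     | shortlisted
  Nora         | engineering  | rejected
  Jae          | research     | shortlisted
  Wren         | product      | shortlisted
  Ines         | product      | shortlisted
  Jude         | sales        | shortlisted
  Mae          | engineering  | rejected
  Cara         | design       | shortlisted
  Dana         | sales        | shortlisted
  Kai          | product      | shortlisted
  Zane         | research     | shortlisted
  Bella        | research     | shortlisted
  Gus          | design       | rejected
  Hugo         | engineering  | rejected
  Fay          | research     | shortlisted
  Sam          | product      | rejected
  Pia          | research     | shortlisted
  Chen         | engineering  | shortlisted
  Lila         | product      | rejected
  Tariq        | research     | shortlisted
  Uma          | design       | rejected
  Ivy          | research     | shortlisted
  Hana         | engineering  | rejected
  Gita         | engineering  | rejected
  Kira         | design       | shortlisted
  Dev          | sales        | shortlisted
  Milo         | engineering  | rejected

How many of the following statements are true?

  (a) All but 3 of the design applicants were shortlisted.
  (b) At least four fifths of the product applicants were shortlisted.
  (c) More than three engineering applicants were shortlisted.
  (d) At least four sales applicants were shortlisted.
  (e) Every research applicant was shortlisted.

3

(a) design: |A| = 7, |A ∩ B| = 4; needs |A ∖ B| = 3 — true.
(b) product: |A| = 5, |A ∩ B| = 3; needs |A ∩ B| / |A| ≥ 4/5 — false.
(c) engineering: |A| = 8, |A ∩ B| = 1; needs |A ∩ B| > 3 — false.
(d) sales: |A| = 7, |A ∩ B| = 7; needs |A ∩ B| ≥ 4 — true.
(e) research: |A| = 8, |A ∩ B| = 8; needs A ⊆ B, i.e. every element of A is in B (|A ∖ B| = 0) — true.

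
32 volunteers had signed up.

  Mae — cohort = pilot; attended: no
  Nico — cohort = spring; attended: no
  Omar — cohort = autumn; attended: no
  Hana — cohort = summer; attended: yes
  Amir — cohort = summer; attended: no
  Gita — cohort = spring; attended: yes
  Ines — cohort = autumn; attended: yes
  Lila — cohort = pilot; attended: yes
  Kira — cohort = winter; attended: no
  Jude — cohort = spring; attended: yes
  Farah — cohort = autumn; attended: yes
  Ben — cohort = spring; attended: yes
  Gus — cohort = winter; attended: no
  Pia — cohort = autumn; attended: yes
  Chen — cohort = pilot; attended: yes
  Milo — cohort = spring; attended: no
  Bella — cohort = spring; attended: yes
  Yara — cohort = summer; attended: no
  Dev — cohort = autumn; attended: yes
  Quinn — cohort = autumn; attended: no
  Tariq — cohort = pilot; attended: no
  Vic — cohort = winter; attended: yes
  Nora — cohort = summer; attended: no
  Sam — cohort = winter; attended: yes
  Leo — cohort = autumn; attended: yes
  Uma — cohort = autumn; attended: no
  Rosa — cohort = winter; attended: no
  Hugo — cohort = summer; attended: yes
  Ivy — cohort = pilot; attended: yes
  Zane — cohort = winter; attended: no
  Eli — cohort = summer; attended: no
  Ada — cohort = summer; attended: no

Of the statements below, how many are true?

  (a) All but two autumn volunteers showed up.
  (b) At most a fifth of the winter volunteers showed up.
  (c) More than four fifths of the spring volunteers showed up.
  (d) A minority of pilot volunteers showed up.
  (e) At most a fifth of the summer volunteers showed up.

0

(a) autumn: |A| = 8, |A ∩ B| = 5; needs |A ∖ B| = 2 — false.
(b) winter: |A| = 6, |A ∩ B| = 2; needs |A ∩ B| / |A| ≤ 1/5 — false.
(c) spring: |A| = 6, |A ∩ B| = 4; needs |A ∩ B| / |A| > 4/5 — false.
(d) pilot: |A| = 5, |A ∩ B| = 3; needs |A ∩ B| < |A ∖ B| — false.
(e) summer: |A| = 7, |A ∩ B| = 2; needs |A ∩ B| / |A| ≤ 1/5 — false.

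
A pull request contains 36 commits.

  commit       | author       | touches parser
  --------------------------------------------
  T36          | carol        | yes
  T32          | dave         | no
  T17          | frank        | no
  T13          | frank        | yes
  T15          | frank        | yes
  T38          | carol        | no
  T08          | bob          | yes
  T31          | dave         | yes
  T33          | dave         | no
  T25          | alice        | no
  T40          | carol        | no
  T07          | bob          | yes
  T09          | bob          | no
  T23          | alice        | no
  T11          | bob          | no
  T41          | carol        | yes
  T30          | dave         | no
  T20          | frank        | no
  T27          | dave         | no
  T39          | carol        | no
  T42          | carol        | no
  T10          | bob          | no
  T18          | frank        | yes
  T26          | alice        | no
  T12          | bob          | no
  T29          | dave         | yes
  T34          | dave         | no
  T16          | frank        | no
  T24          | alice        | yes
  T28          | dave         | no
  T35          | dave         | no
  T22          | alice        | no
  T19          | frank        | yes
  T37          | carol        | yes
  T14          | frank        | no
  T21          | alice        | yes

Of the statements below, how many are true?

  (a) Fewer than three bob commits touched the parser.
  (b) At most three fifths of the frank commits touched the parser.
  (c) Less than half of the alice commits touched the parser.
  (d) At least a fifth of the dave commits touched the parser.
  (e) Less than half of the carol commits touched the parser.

(a) bob: |A| = 6, |A ∩ B| = 2; needs |A ∩ B| < 3 — true.
(b) frank: |A| = 8, |A ∩ B| = 4; needs |A ∩ B| / |A| ≤ 3/5 — true.
(c) alice: |A| = 6, |A ∩ B| = 2; needs |A ∩ B| < |A ∖ B| — true.
(d) dave: |A| = 9, |A ∩ B| = 2; needs |A ∩ B| / |A| ≥ 1/5 — true.
(e) carol: |A| = 7, |A ∩ B| = 3; needs |A ∩ B| < |A ∖ B| — true.

5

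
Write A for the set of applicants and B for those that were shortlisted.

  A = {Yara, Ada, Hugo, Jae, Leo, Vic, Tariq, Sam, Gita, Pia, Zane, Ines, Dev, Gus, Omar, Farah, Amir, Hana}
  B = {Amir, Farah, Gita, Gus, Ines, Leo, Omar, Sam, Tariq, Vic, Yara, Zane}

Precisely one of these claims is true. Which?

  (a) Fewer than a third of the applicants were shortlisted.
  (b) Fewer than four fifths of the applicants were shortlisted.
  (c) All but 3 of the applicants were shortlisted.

|A| = 18, |A ∩ B| = 12, |A ∖ B| = 6.
(a) requires |A ∩ B| / |A| < 1/3: false.
(b) requires |A ∩ B| / |A| < 4/5: true.
(c) requires |A ∖ B| = 3: false.

(b)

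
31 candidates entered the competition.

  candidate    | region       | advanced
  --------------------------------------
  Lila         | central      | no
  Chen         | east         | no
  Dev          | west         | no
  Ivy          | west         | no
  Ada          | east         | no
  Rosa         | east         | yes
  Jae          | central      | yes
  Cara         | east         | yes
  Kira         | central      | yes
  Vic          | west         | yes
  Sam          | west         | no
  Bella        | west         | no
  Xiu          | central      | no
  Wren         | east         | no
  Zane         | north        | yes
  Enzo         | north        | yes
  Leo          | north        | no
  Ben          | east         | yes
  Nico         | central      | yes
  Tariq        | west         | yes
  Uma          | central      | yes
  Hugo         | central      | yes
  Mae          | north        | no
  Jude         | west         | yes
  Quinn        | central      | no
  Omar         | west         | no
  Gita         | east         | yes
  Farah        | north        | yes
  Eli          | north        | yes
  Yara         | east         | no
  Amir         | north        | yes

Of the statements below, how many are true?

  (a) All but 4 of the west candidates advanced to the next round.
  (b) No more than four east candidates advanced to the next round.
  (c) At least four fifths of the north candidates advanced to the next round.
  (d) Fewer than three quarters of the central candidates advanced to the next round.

(a) west: |A| = 8, |A ∩ B| = 3; needs |A ∖ B| = 4 — false.
(b) east: |A| = 8, |A ∩ B| = 4; needs |A ∩ B| ≤ 4 — true.
(c) north: |A| = 7, |A ∩ B| = 5; needs |A ∩ B| / |A| ≥ 4/5 — false.
(d) central: |A| = 8, |A ∩ B| = 5; needs |A ∩ B| / |A| < 3/4 — true.

2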